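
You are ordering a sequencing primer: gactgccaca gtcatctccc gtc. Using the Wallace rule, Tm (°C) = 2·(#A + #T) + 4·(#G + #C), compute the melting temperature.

Counting bases: G=4, C=10, T=5, A=4
So N_AT = 9 and N_GC = 14.
Tm = 2×9 + 4×14 = 74°C

74°C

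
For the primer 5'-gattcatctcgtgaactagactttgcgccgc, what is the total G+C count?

16

Base counts: T=9, G=7, A=6, C=9
Total G or C: 7 + 9 = 16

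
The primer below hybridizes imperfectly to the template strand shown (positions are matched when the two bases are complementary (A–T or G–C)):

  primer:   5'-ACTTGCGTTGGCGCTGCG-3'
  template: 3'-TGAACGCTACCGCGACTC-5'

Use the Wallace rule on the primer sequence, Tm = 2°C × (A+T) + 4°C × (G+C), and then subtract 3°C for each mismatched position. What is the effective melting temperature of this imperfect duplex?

Primer base counts: A=1, T=5, G=7, C=5 → A+T=6, G+C=12
Perfect-match Tm = 2(6) + 4(12) = 12 + 48 = 60°C
Mismatches (positions where the bases are not complementary): 2 (at positions 8, 17)
Effective Tm = 60 − 2×3 = 60 − 6 = 54°C

54°C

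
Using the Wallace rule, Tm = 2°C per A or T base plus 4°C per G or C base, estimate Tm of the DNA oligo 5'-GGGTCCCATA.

32°C

Scanning the sequence gives G=3, C=3, T=2, A=2.
A+T = 4, G+C = 6
Tm = 4·6 + 2·4 = 24 + 8 = 32°C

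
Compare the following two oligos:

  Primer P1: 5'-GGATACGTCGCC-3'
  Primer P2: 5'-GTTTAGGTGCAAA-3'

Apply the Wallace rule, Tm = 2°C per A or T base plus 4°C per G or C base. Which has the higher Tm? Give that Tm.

Primer P1, 40°C

Primer P1: A+T=4, G+C=8 → Tm = 2(4)+4(8) = 40°C
Primer P2: A+T=8, G+C=5 → Tm = 2(8)+4(5) = 36°C
40°C vs 36°C → primer P1 is higher.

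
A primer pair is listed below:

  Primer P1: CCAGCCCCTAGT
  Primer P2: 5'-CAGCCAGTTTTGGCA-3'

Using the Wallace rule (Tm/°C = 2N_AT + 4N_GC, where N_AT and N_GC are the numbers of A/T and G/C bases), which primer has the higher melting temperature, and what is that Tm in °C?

Primer P1: A+T=4, G+C=8 → Tm = 2(4)+4(8) = 40°C
Primer P2: A+T=7, G+C=8 → Tm = 2(7)+4(8) = 46°C
40°C vs 46°C → primer P2 is higher.

Primer P2, 46°C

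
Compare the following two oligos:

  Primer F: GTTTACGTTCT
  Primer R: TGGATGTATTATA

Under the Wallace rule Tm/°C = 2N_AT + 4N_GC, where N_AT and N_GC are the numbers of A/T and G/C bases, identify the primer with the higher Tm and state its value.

Primer R, 32°C

Primer F: A+T=7, G+C=4 → Tm = 2(7)+4(4) = 30°C
Primer R: A+T=10, G+C=3 → Tm = 2(10)+4(3) = 32°C
30°C vs 32°C → primer R is higher.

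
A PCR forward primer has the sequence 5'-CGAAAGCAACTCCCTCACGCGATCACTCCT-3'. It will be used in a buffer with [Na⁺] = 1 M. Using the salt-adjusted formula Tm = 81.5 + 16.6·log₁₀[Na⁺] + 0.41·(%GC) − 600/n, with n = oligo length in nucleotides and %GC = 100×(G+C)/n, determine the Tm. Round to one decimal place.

Length n = 30. Base counts: T=5, A=8, C=13, G=4
G+C = 17, so %GC = 17/30 × 100 = 56.667%
Salt term: 16.6 × (0) = 0
GC term: 0.41 × 56.667 = 23.233; length term: −600/30 = −20
Tm = 81.5 + (0) + 23.233 − 20 = 84.733 → 84.7°C

84.7°C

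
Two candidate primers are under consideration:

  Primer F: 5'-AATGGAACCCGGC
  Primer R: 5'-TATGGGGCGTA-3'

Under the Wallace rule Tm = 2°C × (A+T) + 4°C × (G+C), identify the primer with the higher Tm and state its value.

Primer F: A+T=5, G+C=8 → Tm = 2(5)+4(8) = 42°C
Primer R: A+T=5, G+C=6 → Tm = 2(5)+4(6) = 34°C
42°C vs 34°C → primer F is higher.

Primer F, 42°C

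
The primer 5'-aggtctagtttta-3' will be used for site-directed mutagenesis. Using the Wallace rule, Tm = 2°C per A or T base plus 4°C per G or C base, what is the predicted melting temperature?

34°C

Scanning the sequence gives C=1, G=3, A=3, T=6.
AT pairs contribute 9, GC pairs contribute 4.
Tm = 2(9) + 4(4) = 18 + 16 = 34°C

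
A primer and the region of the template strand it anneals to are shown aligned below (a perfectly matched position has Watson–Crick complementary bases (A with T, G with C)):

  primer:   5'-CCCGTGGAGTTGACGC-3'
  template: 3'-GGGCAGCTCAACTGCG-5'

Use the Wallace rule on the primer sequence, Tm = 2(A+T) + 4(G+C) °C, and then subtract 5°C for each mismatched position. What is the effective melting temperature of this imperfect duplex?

Primer base counts: A=2, T=3, G=6, C=5 → A+T=5, G+C=11
Perfect-match Tm = 2(5) + 4(11) = 10 + 44 = 54°C
Mismatches (positions where the bases are not complementary): 1 (at position 6)
Effective Tm = 54 − 1×5 = 54 − 5 = 49°C

49°C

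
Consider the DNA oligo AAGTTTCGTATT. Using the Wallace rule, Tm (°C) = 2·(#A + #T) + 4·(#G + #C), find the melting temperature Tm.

30°C

Base counts: C=1, T=6, G=2, A=3
AT pairs contribute 9, GC pairs contribute 3.
Tm = 4·3 + 2·9 = 12 + 18 = 30°C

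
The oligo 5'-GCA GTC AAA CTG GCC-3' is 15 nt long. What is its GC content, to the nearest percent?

Counting bases: A=4, G=4, T=2, C=5
G+C = 4 + 5 = 9 out of 15 bases
%GC = 9/15 × 100 = 60% ≈ 60%

60%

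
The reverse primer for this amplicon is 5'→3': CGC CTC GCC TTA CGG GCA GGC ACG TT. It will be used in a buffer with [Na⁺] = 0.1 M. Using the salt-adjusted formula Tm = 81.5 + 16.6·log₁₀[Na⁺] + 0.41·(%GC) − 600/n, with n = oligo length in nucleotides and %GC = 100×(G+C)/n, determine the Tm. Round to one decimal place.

Length n = 26. Base counts: G=8, A=3, C=10, T=5
G+C = 18, so %GC = 18/26 × 100 = 69.231%
Salt term: 16.6 × (-1) = -16.6
GC term: 0.41 × 69.231 = 28.385; length term: −600/26 = −23.077
Tm = 81.5 + (-16.6) + 28.385 − 23.077 = 70.208 → 70.2°C

70.2°C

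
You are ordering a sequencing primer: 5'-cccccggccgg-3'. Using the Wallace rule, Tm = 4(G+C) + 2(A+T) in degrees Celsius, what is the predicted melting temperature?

44°C

Base counts: C=7, G=4, T=0, A=0
AT pairs contribute 0, GC pairs contribute 11.
Tm = 4·11 + 2·0 = 44 + 0 = 44°C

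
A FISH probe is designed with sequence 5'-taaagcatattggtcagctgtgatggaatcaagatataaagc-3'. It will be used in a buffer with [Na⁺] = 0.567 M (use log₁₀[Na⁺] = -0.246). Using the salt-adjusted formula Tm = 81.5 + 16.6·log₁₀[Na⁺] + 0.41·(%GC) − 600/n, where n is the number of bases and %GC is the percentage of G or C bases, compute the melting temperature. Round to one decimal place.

77.8°C

Length n = 42. Base counts: A=16, G=10, C=5, T=11
G+C = 15, so %GC = 15/42 × 100 = 35.714%
Salt term: 16.6 × (-0.246) = -4.084
GC term: 0.41 × 35.714 = 14.643; length term: −600/42 = −14.286
Tm = 81.5 + (-4.084) + 14.643 − 14.286 = 77.773 → 77.8°C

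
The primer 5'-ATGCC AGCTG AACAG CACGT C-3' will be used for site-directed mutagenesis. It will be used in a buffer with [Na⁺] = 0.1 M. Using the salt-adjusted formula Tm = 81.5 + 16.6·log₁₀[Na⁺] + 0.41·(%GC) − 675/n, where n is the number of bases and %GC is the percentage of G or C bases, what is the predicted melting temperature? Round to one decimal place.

56.2°C

Length n = 21. Counting bases: A=6, G=5, C=7, T=3
G+C = 12, so %GC = 12/21 × 100 = 57.143%
Salt term: 16.6 × (-1) = -16.6
GC term: 0.41 × 57.143 = 23.429; length term: −675/21 = −32.143
Tm = 81.5 + (-16.6) + 23.429 − 32.143 = 56.186 → 56.2°C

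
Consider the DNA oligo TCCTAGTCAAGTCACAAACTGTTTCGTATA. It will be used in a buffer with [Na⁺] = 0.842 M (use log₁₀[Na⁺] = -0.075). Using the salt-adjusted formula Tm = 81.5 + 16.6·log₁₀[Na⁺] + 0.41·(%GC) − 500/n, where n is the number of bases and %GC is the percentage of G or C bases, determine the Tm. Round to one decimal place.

78.6°C

Length n = 30. Counting bases: G=4, C=7, T=10, A=9
G+C = 11, so %GC = 11/30 × 100 = 36.667%
Salt term: 16.6 × (-0.075) = -1.245
GC term: 0.41 × 36.667 = 15.033; length term: −500/30 = −16.667
Tm = 81.5 + (-1.245) + 15.033 − 16.667 = 78.621 → 78.6°C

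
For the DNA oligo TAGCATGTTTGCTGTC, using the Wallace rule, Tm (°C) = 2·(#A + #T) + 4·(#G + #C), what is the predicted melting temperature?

46°C

Base counts: T=7, A=2, G=4, C=3
So N_AT = 9 and N_GC = 7.
Tm = 2×9 + 4×7 = 46°C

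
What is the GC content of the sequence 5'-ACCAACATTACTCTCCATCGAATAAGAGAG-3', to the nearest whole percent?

Base counts: C=8, A=12, T=6, G=4
G+C = 4 + 8 = 12 out of 30 bases
%GC = 12/30 × 100 = 40% ≈ 40%

40%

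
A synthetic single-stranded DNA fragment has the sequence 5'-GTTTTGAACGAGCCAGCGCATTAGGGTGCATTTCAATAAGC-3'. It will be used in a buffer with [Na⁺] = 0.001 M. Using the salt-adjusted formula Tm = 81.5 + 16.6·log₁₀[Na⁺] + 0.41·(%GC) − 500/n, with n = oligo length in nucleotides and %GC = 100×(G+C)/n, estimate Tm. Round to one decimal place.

Length n = 41. Scanning the sequence gives C=8, G=11, A=11, T=11.
G+C = 19, so %GC = 19/41 × 100 = 46.341%
Salt term: 16.6 × (-3) = -49.8
GC term: 0.41 × 46.341 = 19; length term: −500/41 = −12.195
Tm = 81.5 + (-49.8) + 19 − 12.195 = 38.505 → 38.5°C

38.5°C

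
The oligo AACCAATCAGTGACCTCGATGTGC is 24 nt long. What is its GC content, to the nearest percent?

C=7, G=5, T=5, A=7
G+C = 5 + 7 = 12 out of 24 bases
%GC = 12/24 × 100 = 50% ≈ 50%

50%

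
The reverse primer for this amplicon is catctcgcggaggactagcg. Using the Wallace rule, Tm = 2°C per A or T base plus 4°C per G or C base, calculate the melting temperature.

Counting bases: G=7, C=6, A=4, T=3
A+T = 7, G+C = 13
Tm = 2(7) + 4(13) = 14 + 52 = 66°C

66°C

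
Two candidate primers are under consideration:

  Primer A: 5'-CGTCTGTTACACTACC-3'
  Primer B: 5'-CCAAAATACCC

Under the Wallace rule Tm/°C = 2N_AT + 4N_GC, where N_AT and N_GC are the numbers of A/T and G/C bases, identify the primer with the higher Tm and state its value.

Primer A: A+T=8, G+C=8 → Tm = 2(8)+4(8) = 48°C
Primer B: A+T=6, G+C=5 → Tm = 2(6)+4(5) = 32°C
48°C vs 32°C → primer A is higher.

Primer A, 48°C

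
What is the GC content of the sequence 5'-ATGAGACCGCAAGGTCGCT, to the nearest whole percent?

Scanning the sequence gives G=6, C=5, T=3, A=5.
G+C = 6 + 5 = 11 out of 19 bases
%GC = 11/19 × 100 = 57.89% ≈ 58%

58%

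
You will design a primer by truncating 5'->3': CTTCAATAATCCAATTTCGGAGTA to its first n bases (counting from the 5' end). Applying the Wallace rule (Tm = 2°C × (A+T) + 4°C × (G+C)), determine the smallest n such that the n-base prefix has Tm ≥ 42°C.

n = 17

First 16 bases: CTTCAATAATCCAATT → Tm = 40°C (< 42°C)
First 17 bases: CTTCAATAATCCAATTT → Tm = 42°C (≥ 42°C)
Each additional base adds 2°C (A/T) or 4°C (G/C), so Tm is non-decreasing in n; n = 17 is the first length to reach 42°C.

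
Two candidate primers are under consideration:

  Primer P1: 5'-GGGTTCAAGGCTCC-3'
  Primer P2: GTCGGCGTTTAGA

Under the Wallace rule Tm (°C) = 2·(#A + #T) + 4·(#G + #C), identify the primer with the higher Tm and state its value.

Primer P1: A+T=5, G+C=9 → Tm = 2(5)+4(9) = 46°C
Primer P2: A+T=6, G+C=7 → Tm = 2(6)+4(7) = 40°C
46°C vs 40°C → primer P1 is higher.

Primer P1, 46°C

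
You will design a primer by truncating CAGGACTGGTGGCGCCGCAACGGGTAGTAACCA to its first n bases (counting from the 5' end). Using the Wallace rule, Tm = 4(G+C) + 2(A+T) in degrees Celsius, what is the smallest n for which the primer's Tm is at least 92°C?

n = 27

First 26 bases: CAGGACTGGTGGCGCCGCAACGGGTA → Tm = 88°C (< 92°C)
First 27 bases: CAGGACTGGTGGCGCCGCAACGGGTAG → Tm = 92°C (≥ 92°C)
Each additional base adds 2°C (A/T) or 4°C (G/C), so Tm is non-decreasing in n; n = 27 is the first length to reach 92°C.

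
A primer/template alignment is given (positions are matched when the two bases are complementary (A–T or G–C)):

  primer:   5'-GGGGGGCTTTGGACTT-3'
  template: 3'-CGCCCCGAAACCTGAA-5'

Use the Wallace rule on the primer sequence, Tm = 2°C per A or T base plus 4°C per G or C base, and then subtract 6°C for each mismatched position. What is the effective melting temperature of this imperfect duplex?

46°C

Primer base counts: A=1, T=5, G=8, C=2 → A+T=6, G+C=10
Perfect-match Tm = 2(6) + 4(10) = 12 + 40 = 52°C
Mismatches (positions where the bases are not complementary): 1 (at position 2)
Effective Tm = 52 − 1×6 = 52 − 6 = 46°C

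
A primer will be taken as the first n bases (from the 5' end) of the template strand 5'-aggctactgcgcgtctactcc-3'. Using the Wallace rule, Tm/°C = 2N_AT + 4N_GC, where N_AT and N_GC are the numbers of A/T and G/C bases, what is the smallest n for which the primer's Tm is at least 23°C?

First 7 bases: AGGCTAC → Tm = 22°C (< 23°C)
First 8 bases: AGGCTACT → Tm = 24°C (≥ 23°C)
Since every base adds ≥2°C, Tm only increases with n, so the threshold is first crossed at n = 8.

n = 8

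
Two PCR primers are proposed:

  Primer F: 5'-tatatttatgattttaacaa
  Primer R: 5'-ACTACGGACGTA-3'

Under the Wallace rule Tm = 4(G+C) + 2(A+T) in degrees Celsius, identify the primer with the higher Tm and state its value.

Primer F, 44°C

Primer F: A+T=18, G+C=2 → Tm = 2(18)+4(2) = 44°C
Primer R: A+T=6, G+C=6 → Tm = 2(6)+4(6) = 36°C
44°C vs 36°C → primer F is higher.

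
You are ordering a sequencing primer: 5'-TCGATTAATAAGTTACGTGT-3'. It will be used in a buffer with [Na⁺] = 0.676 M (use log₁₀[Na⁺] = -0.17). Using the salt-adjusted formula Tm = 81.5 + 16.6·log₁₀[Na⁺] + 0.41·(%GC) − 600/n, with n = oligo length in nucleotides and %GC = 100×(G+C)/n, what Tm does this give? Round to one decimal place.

Length n = 20. Scanning the sequence gives A=6, T=8, C=2, G=4.
G+C = 6, so %GC = 6/20 × 100 = 30%
Salt term: 16.6 × (-0.17) = -2.822
GC term: 0.41 × 30 = 12.3; length term: −600/20 = −30
Tm = 81.5 + (-2.822) + 12.3 − 30 = 60.978 → 61.0°C

61.0°C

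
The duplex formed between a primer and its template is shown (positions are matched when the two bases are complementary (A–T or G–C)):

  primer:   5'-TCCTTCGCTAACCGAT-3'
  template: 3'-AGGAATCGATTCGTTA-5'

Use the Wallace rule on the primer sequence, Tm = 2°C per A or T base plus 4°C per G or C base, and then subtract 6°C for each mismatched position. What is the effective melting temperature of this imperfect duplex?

Primer base counts: A=3, T=5, G=2, C=6 → A+T=8, G+C=8
Perfect-match Tm = 2(8) + 4(8) = 16 + 32 = 48°C
Mismatches (positions where the bases are not complementary): 3 (at positions 6, 12, 14)
Effective Tm = 48 − 3×6 = 48 − 18 = 30°C

30°C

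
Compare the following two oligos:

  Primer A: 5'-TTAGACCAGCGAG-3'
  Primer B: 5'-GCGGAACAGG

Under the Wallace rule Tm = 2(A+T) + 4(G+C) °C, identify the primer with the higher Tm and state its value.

Primer A: A+T=6, G+C=7 → Tm = 2(6)+4(7) = 40°C
Primer B: A+T=3, G+C=7 → Tm = 2(3)+4(7) = 34°C
40°C vs 34°C → primer A is higher.

Primer A, 40°C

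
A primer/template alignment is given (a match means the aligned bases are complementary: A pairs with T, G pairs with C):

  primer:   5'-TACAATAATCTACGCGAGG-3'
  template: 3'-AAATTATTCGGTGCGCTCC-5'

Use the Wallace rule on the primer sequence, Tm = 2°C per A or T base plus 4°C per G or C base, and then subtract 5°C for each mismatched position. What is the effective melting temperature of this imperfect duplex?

34°C

Primer base counts: A=7, T=4, G=4, C=4 → A+T=11, G+C=8
Perfect-match Tm = 2(11) + 4(8) = 22 + 32 = 54°C
Mismatches (positions where the bases are not complementary): 4 (at positions 2, 3, 9, 11)
Effective Tm = 54 − 4×5 = 54 − 20 = 34°C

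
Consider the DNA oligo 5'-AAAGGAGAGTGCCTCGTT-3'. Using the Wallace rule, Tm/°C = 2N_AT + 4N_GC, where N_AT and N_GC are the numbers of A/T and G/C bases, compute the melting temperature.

54°C

Base counts: G=6, T=4, C=3, A=5
A+T = 9, G+C = 9
Tm = 4·9 + 2·9 = 36 + 18 = 54°C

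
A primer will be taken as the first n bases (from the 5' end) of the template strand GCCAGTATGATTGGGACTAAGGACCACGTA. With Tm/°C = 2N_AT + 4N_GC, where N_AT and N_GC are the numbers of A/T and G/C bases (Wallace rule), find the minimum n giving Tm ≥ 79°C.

First 26 bases: GCCAGTATGATTGGGACTAAGGACCA → Tm = 78°C (< 79°C)
First 27 bases: GCCAGTATGATTGGGACTAAGGACCAC → Tm = 82°C (≥ 79°C)
Each additional base adds 2°C (A/T) or 4°C (G/C), so Tm is non-decreasing in n; n = 27 is the first length to reach 79°C.

n = 27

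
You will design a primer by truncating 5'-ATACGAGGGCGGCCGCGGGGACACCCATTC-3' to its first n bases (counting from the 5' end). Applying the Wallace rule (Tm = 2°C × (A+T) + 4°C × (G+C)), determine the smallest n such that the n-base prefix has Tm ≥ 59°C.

n = 17

First 16 bases: ATACGAGGGCGGCCGC → Tm = 56°C (< 59°C)
First 17 bases: ATACGAGGGCGGCCGCG → Tm = 60°C (≥ 59°C)
Each additional base adds 2°C (A/T) or 4°C (G/C), so Tm is non-decreasing in n; n = 17 is the first length to reach 59°C.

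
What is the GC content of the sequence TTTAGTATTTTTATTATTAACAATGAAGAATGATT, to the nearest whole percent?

Counting bases: T=17, C=1, G=4, A=13
G+C = 4 + 1 = 5 out of 35 bases
%GC = 5/35 × 100 = 14.29% ≈ 14%

14%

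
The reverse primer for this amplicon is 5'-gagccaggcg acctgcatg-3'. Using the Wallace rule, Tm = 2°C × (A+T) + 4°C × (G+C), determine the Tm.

Counting bases: G=7, T=2, A=4, C=6
A+T = 6, G+C = 13
Tm = 2(6) + 4(13) = 12 + 52 = 64°C

64°C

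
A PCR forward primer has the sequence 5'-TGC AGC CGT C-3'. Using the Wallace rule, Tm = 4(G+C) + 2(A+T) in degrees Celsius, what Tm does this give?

34°C

Scanning the sequence gives T=2, A=1, G=3, C=4.
AT pairs contribute 3, GC pairs contribute 7.
Tm = 2(3) + 4(7) = 6 + 28 = 34°C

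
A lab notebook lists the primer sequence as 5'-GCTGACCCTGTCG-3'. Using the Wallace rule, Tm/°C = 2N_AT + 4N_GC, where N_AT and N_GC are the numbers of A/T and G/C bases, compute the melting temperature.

44°C

Base counts: A=1, G=4, T=3, C=5
A+T = 4, G+C = 9
Tm = 2(4) + 4(9) = 8 + 36 = 44°C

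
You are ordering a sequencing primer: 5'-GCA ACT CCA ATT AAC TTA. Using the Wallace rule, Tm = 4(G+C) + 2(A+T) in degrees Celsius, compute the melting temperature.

Counting bases: C=5, A=7, T=5, G=1
So N_AT = 12 and N_GC = 6.
Tm = 4·6 + 2·12 = 24 + 24 = 48°C

48°C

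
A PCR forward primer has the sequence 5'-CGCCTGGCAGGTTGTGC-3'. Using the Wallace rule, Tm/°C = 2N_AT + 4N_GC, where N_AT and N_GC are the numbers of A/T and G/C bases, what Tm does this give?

58°C

Base counts: C=5, G=7, T=4, A=1
So N_AT = 5 and N_GC = 12.
Tm = 2×5 + 4×12 = 58°C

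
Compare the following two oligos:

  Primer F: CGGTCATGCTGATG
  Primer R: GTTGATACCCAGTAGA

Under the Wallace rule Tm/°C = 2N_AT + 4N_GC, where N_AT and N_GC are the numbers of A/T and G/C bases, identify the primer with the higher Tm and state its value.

Primer R, 46°C

Primer F: A+T=6, G+C=8 → Tm = 2(6)+4(8) = 44°C
Primer R: A+T=9, G+C=7 → Tm = 2(9)+4(7) = 46°C
44°C vs 46°C → primer R is higher.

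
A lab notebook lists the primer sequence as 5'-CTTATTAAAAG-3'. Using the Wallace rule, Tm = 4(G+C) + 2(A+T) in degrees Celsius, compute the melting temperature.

26°C

Scanning the sequence gives A=5, G=1, T=4, C=1.
So N_AT = 9 and N_GC = 2.
Tm = 2(9) + 4(2) = 18 + 8 = 26°C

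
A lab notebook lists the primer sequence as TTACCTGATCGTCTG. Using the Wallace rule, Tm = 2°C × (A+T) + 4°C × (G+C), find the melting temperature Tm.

A=2, T=6, G=3, C=4
So N_AT = 8 and N_GC = 7.
Tm = 2(8) + 4(7) = 16 + 28 = 44°C

44°C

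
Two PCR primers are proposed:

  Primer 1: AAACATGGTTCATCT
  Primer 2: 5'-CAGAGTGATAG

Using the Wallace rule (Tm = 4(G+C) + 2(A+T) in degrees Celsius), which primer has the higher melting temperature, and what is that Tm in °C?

Primer 1: A+T=10, G+C=5 → Tm = 2(10)+4(5) = 40°C
Primer 2: A+T=6, G+C=5 → Tm = 2(6)+4(5) = 32°C
40°C vs 32°C → primer 1 is higher.

Primer 1, 40°C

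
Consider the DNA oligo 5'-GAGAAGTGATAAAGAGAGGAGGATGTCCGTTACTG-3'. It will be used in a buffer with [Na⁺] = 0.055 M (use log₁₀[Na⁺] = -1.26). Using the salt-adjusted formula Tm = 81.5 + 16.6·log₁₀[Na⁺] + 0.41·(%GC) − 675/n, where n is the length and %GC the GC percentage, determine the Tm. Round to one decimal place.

60.0°C

Length n = 35. Base counts: T=7, G=13, C=3, A=12
G+C = 16, so %GC = 16/35 × 100 = 45.714%
Salt term: 16.6 × (-1.26) = -20.916
GC term: 0.41 × 45.714 = 18.743; length term: −675/35 = −19.286
Tm = 81.5 + (-20.916) + 18.743 − 19.286 = 60.041 → 60.0°C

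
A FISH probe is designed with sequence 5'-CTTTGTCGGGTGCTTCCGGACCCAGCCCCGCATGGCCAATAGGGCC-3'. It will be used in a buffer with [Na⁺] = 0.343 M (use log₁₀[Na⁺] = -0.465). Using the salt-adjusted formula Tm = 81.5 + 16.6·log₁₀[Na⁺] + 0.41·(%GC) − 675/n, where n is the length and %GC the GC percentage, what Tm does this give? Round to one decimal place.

86.7°C

Length n = 46. Scanning the sequence gives C=17, T=9, G=14, A=6.
G+C = 31, so %GC = 31/46 × 100 = 67.391%
Salt term: 16.6 × (-0.465) = -7.719
GC term: 0.41 × 67.391 = 27.63; length term: −675/46 = −14.674
Tm = 81.5 + (-7.719) + 27.63 − 14.674 = 86.737 → 86.7°C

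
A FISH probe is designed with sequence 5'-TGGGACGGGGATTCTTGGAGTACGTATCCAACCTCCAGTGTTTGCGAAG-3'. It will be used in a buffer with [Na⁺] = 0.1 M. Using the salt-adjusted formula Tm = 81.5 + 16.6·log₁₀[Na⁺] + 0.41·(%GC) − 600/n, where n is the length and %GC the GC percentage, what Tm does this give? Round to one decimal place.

74.4°C

Length n = 49. Base counts: G=16, T=13, C=10, A=10
G+C = 26, so %GC = 26/49 × 100 = 53.061%
Salt term: 16.6 × (-1) = -16.6
GC term: 0.41 × 53.061 = 21.755; length term: −600/49 = −12.245
Tm = 81.5 + (-16.6) + 21.755 − 12.245 = 74.41 → 74.4°C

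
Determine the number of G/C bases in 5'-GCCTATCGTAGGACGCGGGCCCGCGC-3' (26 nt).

20

Counting bases: G=10, A=3, T=3, C=10
G+C = 10 + 10 = 20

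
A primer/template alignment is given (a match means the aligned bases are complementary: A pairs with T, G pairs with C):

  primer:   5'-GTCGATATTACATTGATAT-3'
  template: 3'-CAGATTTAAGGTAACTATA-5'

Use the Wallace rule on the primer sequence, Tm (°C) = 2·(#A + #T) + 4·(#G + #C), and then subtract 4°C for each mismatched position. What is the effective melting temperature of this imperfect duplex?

36°C

Primer base counts: A=6, T=8, G=3, C=2 → A+T=14, G+C=5
Perfect-match Tm = 2(14) + 4(5) = 28 + 20 = 48°C
Mismatches (positions where the bases are not complementary): 3 (at positions 4, 6, 10)
Effective Tm = 48 − 3×4 = 48 − 12 = 36°C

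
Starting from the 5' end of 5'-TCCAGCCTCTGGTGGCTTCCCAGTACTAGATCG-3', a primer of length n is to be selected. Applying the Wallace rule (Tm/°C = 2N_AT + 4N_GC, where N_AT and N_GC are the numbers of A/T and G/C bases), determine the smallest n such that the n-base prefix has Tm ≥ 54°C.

First 15 bases: TCCAGCCTCTGGTGG → Tm = 50°C (< 54°C)
First 16 bases: TCCAGCCTCTGGTGGC → Tm = 54°C (≥ 54°C)
Since every base adds ≥2°C, Tm only increases with n, so the threshold is first crossed at n = 16.

n = 16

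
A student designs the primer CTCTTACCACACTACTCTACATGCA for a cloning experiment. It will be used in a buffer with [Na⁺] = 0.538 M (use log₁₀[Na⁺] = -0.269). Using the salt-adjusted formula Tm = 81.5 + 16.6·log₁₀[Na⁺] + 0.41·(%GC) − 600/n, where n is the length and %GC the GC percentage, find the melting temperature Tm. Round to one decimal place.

Length n = 25. Base counts: G=1, T=7, C=10, A=7
G+C = 11, so %GC = 11/25 × 100 = 44%
Salt term: 16.6 × (-0.269) = -4.465
GC term: 0.41 × 44 = 18.04; length term: −600/25 = −24
Tm = 81.5 + (-4.465) + 18.04 − 24 = 71.075 → 71.1°C

71.1°C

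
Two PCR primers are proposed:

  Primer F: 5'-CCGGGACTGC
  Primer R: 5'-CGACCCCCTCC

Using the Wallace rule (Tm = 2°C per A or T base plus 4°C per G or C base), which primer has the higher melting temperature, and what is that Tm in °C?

Primer F: A+T=2, G+C=8 → Tm = 2(2)+4(8) = 36°C
Primer R: A+T=2, G+C=9 → Tm = 2(2)+4(9) = 40°C
36°C vs 40°C → primer R is higher.

Primer R, 40°C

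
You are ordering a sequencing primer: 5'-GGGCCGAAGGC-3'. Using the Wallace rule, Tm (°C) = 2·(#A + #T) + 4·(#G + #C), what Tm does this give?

40°C

Counting bases: A=2, G=6, T=0, C=3
So N_AT = 2 and N_GC = 9.
Tm = 4·9 + 2·2 = 36 + 4 = 40°C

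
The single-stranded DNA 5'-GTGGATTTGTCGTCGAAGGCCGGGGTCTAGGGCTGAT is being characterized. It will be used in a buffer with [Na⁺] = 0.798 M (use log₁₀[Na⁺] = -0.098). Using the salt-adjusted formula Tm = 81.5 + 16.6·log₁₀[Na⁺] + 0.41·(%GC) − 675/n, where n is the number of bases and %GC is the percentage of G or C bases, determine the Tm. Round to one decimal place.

86.0°C

Length n = 37. Counting bases: G=16, T=10, A=5, C=6
G+C = 22, so %GC = 22/37 × 100 = 59.459%
Salt term: 16.6 × (-0.098) = -1.627
GC term: 0.41 × 59.459 = 24.378; length term: −675/37 = −18.243
Tm = 81.5 + (-1.627) + 24.378 − 18.243 = 86.008 → 86.0°C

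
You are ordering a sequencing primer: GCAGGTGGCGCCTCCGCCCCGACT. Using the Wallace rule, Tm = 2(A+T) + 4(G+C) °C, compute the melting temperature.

86°C

Base counts: C=11, G=8, T=3, A=2
A+T = 5, G+C = 19
Tm = 2×5 + 4×19 = 86°C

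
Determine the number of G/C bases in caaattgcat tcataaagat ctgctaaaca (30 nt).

A=13, T=8, G=3, C=6
Total G or C: 3 + 6 = 9

9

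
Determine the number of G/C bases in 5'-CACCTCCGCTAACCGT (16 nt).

10

Scanning the sequence gives A=3, C=8, G=2, T=3.
Total G or C: 2 + 8 = 10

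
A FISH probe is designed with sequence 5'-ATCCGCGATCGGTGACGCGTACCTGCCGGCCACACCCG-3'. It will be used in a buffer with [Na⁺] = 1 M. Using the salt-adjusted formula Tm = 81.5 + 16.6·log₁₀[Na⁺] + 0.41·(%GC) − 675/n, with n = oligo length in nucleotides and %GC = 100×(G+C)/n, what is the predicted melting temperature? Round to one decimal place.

92.9°C

Length n = 38. Base counts: A=6, T=5, C=16, G=11
G+C = 27, so %GC = 27/38 × 100 = 71.053%
Salt term: 16.6 × (0) = 0
GC term: 0.41 × 71.053 = 29.132; length term: −675/38 = −17.763
Tm = 81.5 + (0) + 29.132 − 17.763 = 92.869 → 92.9°C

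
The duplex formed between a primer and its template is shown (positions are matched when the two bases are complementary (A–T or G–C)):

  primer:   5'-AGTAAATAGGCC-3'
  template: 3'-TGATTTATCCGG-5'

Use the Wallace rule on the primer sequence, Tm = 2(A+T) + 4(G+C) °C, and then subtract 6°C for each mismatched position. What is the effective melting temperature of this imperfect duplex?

28°C

Primer base counts: A=5, T=2, G=3, C=2 → A+T=7, G+C=5
Perfect-match Tm = 2(7) + 4(5) = 14 + 20 = 34°C
Mismatches (positions where the bases are not complementary): 1 (at position 2)
Effective Tm = 34 − 1×6 = 34 − 6 = 28°C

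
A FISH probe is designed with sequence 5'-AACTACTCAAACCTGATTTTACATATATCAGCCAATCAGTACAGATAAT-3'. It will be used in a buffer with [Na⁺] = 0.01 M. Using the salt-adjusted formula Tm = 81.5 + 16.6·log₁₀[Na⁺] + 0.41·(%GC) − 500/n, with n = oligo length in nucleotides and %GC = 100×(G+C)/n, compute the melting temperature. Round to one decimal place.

50.6°C

Length n = 49. T=14, C=11, A=20, G=4
G+C = 15, so %GC = 15/49 × 100 = 30.612%
Salt term: 16.6 × (-2) = -33.2
GC term: 0.41 × 30.612 = 12.551; length term: −500/49 = −10.204
Tm = 81.5 + (-33.2) + 12.551 − 10.204 = 50.647 → 50.6°C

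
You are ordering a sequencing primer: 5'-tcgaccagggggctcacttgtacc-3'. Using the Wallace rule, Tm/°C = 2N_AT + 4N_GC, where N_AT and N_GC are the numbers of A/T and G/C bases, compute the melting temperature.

78°C

Counting bases: G=7, T=5, A=4, C=8
A+T = 9, G+C = 15
Tm = 4·15 + 2·9 = 60 + 18 = 78°C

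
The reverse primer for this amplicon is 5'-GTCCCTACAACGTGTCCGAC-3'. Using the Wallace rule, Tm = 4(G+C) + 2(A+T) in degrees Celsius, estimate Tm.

Scanning the sequence gives A=4, G=4, T=4, C=8.
So N_AT = 8 and N_GC = 12.
Tm = 2(8) + 4(12) = 16 + 48 = 64°C

64°C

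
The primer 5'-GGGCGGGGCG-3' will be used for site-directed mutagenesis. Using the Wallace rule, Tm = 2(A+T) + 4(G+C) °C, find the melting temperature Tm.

40°C

Scanning the sequence gives G=8, C=2, A=0, T=0.
A+T = 0, G+C = 10
Tm = 4·10 + 2·0 = 40 + 0 = 40°C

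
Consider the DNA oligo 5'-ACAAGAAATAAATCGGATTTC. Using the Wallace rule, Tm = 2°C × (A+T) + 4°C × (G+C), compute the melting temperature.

C=3, A=10, G=3, T=5
A+T = 15, G+C = 6
Tm = 2×15 + 4×6 = 54°C

54°C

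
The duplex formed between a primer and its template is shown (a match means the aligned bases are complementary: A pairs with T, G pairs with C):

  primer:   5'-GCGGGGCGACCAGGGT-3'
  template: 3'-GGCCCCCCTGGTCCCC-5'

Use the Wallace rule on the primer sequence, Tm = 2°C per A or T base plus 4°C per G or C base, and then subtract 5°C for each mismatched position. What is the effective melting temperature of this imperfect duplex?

43°C

Primer base counts: A=2, T=1, G=9, C=4 → A+T=3, G+C=13
Perfect-match Tm = 2(3) + 4(13) = 6 + 52 = 58°C
Mismatches (positions where the bases are not complementary): 3 (at positions 1, 7, 16)
Effective Tm = 58 − 3×5 = 58 − 15 = 43°C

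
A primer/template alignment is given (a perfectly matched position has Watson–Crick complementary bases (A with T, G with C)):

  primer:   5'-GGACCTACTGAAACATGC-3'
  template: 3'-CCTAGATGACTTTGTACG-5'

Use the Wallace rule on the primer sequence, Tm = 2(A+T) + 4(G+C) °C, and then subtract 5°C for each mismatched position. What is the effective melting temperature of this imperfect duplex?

Primer base counts: A=6, T=3, G=4, C=5 → A+T=9, G+C=9
Perfect-match Tm = 2(9) + 4(9) = 18 + 36 = 54°C
Mismatches (positions where the bases are not complementary): 1 (at position 4)
Effective Tm = 54 − 1×5 = 54 − 5 = 49°C

49°C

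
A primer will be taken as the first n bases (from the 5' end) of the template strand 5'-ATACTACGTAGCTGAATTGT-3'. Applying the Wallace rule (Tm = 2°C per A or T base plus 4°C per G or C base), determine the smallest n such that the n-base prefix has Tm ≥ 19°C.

n = 8

First 7 bases: ATACTAC → Tm = 18°C (< 19°C)
First 8 bases: ATACTACG → Tm = 22°C (≥ 19°C)
Since every base adds ≥2°C, Tm only increases with n, so the threshold is first crossed at n = 8.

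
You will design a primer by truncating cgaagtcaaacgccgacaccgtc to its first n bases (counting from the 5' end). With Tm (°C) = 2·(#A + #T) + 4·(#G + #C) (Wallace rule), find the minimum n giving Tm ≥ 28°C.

n = 10

First 9 bases: CGAAGTCAA → Tm = 26°C (< 28°C)
First 10 bases: CGAAGTCAAA → Tm = 28°C (≥ 28°C)
Each additional base adds 2°C (A/T) or 4°C (G/C), so Tm is non-decreasing in n; n = 10 is the first length to reach 28°C.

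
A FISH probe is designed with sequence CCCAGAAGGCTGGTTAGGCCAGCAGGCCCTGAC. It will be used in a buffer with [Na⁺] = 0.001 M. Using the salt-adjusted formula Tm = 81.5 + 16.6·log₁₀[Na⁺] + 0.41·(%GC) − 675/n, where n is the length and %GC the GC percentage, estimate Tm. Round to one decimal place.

Length n = 33. T=4, A=7, C=11, G=11
G+C = 22, so %GC = 22/33 × 100 = 66.667%
Salt term: 16.6 × (-3) = -49.8
GC term: 0.41 × 66.667 = 27.333; length term: −675/33 = −20.455
Tm = 81.5 + (-49.8) + 27.333 − 20.455 = 38.578 → 38.6°C

38.6°C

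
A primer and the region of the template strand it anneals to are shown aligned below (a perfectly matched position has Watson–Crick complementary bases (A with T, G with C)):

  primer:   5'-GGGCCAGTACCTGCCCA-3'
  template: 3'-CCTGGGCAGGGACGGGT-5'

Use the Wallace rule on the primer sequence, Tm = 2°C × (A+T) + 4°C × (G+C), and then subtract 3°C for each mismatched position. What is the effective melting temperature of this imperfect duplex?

Primer base counts: A=3, T=2, G=5, C=7 → A+T=5, G+C=12
Perfect-match Tm = 2(5) + 4(12) = 10 + 48 = 58°C
Mismatches (positions where the bases are not complementary): 3 (at positions 3, 6, 9)
Effective Tm = 58 − 3×3 = 58 − 9 = 49°C

49°C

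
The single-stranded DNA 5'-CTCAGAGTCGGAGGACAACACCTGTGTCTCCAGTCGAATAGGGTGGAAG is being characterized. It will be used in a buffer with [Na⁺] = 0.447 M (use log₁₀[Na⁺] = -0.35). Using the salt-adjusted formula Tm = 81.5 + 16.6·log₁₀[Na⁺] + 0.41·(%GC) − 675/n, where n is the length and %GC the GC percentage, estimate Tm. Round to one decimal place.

84.5°C

Length n = 49. Scanning the sequence gives A=13, C=11, G=16, T=9.
G+C = 27, so %GC = 27/49 × 100 = 55.102%
Salt term: 16.6 × (-0.35) = -5.81
GC term: 0.41 × 55.102 = 22.592; length term: −675/49 = −13.776
Tm = 81.5 + (-5.81) + 22.592 − 13.776 = 84.506 → 84.5°C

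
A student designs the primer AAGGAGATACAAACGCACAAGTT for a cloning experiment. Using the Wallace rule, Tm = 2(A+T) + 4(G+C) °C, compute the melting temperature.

64°C

C=4, G=5, A=11, T=3
AT pairs contribute 14, GC pairs contribute 9.
Tm = 2×14 + 4×9 = 64°C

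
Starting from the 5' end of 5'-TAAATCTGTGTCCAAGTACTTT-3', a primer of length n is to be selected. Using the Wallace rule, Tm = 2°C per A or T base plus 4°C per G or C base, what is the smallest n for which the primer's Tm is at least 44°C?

n = 16

First 15 bases: TAAATCTGTGTCCAA → Tm = 40°C (< 44°C)
First 16 bases: TAAATCTGTGTCCAAG → Tm = 44°C (≥ 44°C)
Since every base adds ≥2°C, Tm only increases with n, so the threshold is first crossed at n = 16.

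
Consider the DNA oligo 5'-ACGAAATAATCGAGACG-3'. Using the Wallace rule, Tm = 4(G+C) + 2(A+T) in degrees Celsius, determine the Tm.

48°C

Counting bases: A=8, C=3, T=2, G=4
AT pairs contribute 10, GC pairs contribute 7.
Tm = 4·7 + 2·10 = 28 + 20 = 48°C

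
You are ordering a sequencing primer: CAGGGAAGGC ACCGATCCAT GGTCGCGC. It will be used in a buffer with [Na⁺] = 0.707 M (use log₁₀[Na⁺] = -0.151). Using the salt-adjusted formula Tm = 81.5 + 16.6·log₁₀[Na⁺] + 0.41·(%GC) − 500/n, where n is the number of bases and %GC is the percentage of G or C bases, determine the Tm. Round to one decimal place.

89.0°C

Length n = 28. Base counts: C=9, T=3, A=6, G=10
G+C = 19, so %GC = 19/28 × 100 = 67.857%
Salt term: 16.6 × (-0.151) = -2.507
GC term: 0.41 × 67.857 = 27.821; length term: −500/28 = −17.857
Tm = 81.5 + (-2.507) + 27.821 − 17.857 = 88.957 → 89.0°C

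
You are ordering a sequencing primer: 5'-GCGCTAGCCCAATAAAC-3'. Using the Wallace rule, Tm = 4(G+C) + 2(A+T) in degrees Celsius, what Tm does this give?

52°C

Base counts: C=6, A=6, G=3, T=2
AT pairs contribute 8, GC pairs contribute 9.
Tm = 2×8 + 4×9 = 52°C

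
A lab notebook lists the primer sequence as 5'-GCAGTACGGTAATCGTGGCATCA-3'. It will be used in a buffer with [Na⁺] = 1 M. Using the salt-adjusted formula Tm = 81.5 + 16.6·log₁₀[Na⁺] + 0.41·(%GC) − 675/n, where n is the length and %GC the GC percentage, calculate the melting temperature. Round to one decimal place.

73.5°C

Length n = 23. Base counts: T=5, A=6, G=7, C=5
G+C = 12, so %GC = 12/23 × 100 = 52.174%
Salt term: 16.6 × (0) = 0
GC term: 0.41 × 52.174 = 21.391; length term: −675/23 = −29.348
Tm = 81.5 + (0) + 21.391 − 29.348 = 73.543 → 73.5°C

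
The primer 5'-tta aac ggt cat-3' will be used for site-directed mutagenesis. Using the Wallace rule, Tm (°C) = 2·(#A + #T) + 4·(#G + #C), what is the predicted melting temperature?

32°C

Counting bases: C=2, G=2, T=4, A=4
AT pairs contribute 8, GC pairs contribute 4.
Tm = 2×8 + 4×4 = 32°C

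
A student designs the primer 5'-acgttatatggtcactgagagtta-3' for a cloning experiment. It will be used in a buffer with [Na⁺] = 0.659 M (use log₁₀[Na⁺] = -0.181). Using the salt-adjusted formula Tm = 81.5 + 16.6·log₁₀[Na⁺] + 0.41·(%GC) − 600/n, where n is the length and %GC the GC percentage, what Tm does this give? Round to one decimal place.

68.9°C

Length n = 24. C=3, G=6, T=8, A=7
G+C = 9, so %GC = 9/24 × 100 = 37.5%
Salt term: 16.6 × (-0.181) = -3.005
GC term: 0.41 × 37.5 = 15.375; length term: −600/24 = −25
Tm = 81.5 + (-3.005) + 15.375 − 25 = 68.87 → 68.9°C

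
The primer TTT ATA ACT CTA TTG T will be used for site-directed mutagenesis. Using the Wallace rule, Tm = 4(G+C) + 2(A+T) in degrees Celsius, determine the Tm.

38°C

Scanning the sequence gives C=2, G=1, T=9, A=4.
AT pairs contribute 13, GC pairs contribute 3.
Tm = 2(13) + 4(3) = 26 + 12 = 38°C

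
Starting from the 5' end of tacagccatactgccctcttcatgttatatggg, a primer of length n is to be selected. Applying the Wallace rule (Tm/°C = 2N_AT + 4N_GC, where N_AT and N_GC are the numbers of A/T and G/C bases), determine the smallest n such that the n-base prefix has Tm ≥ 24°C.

First 7 bases: TACAGCC → Tm = 22°C (< 24°C)
First 8 bases: TACAGCCA → Tm = 24°C (≥ 24°C)
Since every base adds ≥2°C, Tm only increases with n, so the threshold is first crossed at n = 8.

n = 8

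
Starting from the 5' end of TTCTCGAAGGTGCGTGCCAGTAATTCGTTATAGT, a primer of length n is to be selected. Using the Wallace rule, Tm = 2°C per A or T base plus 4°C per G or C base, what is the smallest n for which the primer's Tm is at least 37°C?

n = 13

First 12 bases: TTCTCGAAGGTG → Tm = 36°C (< 37°C)
First 13 bases: TTCTCGAAGGTGC → Tm = 40°C (≥ 37°C)
Since every base adds ≥2°C, Tm only increases with n, so the threshold is first crossed at n = 13.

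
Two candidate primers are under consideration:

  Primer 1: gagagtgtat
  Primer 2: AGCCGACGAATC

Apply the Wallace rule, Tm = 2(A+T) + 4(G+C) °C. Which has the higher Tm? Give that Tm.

Primer 2, 38°C

Primer 1: A+T=6, G+C=4 → Tm = 2(6)+4(4) = 28°C
Primer 2: A+T=5, G+C=7 → Tm = 2(5)+4(7) = 38°C
28°C vs 38°C → primer 2 is higher.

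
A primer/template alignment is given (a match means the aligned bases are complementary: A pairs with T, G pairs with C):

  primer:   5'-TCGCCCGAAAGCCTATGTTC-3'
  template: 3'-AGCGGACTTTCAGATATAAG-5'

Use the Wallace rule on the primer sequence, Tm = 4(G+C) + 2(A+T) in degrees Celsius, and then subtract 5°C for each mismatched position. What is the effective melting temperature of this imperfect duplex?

47°C

Primer base counts: A=4, T=5, G=4, C=7 → A+T=9, G+C=11
Perfect-match Tm = 2(9) + 4(11) = 18 + 44 = 62°C
Mismatches (positions where the bases are not complementary): 3 (at positions 6, 12, 17)
Effective Tm = 62 − 3×5 = 62 − 15 = 47°C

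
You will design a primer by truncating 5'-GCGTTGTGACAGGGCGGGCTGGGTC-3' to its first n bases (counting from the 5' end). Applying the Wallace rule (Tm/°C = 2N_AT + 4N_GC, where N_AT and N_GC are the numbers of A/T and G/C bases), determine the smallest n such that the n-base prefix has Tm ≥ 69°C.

n = 21

First 20 bases: GCGTTGTGACAGGGCGGGCT → Tm = 68°C (< 69°C)
First 21 bases: GCGTTGTGACAGGGCGGGCTG → Tm = 72°C (≥ 69°C)
Each additional base adds 2°C (A/T) or 4°C (G/C), so Tm is non-decreasing in n; n = 21 is the first length to reach 69°C.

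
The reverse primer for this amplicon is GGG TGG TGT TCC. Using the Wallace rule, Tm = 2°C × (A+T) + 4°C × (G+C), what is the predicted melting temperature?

Base counts: T=4, A=0, C=2, G=6
AT pairs contribute 4, GC pairs contribute 8.
Tm = 2(4) + 4(8) = 8 + 32 = 40°C

40°C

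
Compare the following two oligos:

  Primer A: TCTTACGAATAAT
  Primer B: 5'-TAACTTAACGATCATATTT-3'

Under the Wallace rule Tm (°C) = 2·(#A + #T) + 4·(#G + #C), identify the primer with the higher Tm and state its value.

Primer A: A+T=10, G+C=3 → Tm = 2(10)+4(3) = 32°C
Primer B: A+T=15, G+C=4 → Tm = 2(15)+4(4) = 46°C
32°C vs 46°C → primer B is higher.

Primer B, 46°C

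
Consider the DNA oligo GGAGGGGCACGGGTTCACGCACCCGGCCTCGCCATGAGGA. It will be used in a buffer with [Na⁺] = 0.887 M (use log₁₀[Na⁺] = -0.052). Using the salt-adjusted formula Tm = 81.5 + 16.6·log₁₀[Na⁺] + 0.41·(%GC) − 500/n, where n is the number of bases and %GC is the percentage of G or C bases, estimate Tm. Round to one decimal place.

Length n = 40. Base counts: T=4, G=16, C=13, A=7
G+C = 29, so %GC = 29/40 × 100 = 72.5%
Salt term: 16.6 × (-0.052) = -0.863
GC term: 0.41 × 72.5 = 29.725; length term: −500/40 = −12.5
Tm = 81.5 + (-0.863) + 29.725 − 12.5 = 97.862 → 97.9°C

97.9°C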